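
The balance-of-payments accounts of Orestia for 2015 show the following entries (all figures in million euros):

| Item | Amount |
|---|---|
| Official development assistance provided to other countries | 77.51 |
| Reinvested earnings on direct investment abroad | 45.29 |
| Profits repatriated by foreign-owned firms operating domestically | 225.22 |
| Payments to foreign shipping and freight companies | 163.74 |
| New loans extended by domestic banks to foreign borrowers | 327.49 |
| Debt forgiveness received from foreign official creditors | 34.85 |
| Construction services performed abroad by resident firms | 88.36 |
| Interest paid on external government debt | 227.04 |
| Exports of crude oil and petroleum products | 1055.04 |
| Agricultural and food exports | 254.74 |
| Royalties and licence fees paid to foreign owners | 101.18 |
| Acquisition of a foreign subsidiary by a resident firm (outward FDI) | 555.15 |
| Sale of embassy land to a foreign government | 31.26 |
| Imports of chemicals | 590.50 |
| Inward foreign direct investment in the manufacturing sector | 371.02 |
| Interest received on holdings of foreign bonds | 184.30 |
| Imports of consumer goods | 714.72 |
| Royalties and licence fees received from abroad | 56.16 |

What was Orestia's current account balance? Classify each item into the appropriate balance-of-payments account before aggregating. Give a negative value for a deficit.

-416.02

Goods: 254.74 - 714.72 - 590.50 + 1055.04 = 4.56
Services: -101.18 + 88.36 - 163.74 + 56.16 = -120.40
Primary income: 45.29 + 184.30 - 227.04 - 225.22 = -222.67
Secondary income: -77.51
Current account = 4.56 + (-120.40) + (-222.67) + (-77.51) = -416.02
(Excluded from the current account — financial account: new loans extended by domestic banks to foreign borrowers 327.49, acquisition of a foreign subsidiary by a resident firm (outward FDI) 555.15, inward foreign direct investment in the manufacturing sector 371.02; capital account: debt forgiveness received from foreign official creditors 34.85, sale of embassy land to a foreign government 31.26.)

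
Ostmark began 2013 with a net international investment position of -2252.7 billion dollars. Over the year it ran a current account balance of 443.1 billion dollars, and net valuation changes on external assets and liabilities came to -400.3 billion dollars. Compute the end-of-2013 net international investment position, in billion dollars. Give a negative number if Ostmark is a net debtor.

-2209.9

Change in NIIP = current account + net valuation change = 443.1 + (-400.3) = 42.8
End-of-year NIIP = -2252.7 + 42.8 = -2209.9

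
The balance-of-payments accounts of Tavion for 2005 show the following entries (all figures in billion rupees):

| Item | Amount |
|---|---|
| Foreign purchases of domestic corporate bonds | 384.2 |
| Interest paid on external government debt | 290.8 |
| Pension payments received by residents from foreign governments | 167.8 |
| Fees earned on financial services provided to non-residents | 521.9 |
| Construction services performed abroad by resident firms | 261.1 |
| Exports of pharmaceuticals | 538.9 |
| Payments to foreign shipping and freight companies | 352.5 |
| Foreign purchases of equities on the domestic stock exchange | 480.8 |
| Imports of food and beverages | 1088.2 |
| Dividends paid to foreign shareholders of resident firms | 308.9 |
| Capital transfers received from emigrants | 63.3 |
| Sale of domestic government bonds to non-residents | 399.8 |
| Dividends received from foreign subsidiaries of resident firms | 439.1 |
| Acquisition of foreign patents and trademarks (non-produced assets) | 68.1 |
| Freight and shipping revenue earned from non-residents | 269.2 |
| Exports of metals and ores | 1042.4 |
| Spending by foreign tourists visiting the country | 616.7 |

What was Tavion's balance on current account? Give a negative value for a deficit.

1816.7

Goods: 538.9 + 1042.4 - 1088.2 = 493.1
Services: 616.7 + 261.1 + 521.9 + 269.2 - 352.5 = 1316.4
Primary income: 439.1 - 308.9 - 290.8 = -160.6
Secondary income: 167.8
Current account = 493.1 + 1316.4 + (-160.6) + 167.8 = 1816.7
(Excluded from the current account — financial account: foreign purchases of domestic corporate bonds 384.2, foreign purchases of equities on the domestic stock exchange 480.8, sale of domestic government bonds to non-residents 399.8; capital account: capital transfers received from emigrants 63.3, acquisition of foreign patents and trademarks (non-produced assets) 68.1.)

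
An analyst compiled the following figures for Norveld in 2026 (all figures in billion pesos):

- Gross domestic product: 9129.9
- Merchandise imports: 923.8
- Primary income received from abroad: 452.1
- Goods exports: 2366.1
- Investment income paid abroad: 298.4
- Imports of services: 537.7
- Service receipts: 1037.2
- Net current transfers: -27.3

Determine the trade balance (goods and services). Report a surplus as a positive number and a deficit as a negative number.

Goods balance = 2366.1 - 923.8 = 1442.3
Services balance = 1037.2 - 537.7 = 499.5
Trade balance (goods + services) = 1442.3 + 499.5 = 1941.8

1941.8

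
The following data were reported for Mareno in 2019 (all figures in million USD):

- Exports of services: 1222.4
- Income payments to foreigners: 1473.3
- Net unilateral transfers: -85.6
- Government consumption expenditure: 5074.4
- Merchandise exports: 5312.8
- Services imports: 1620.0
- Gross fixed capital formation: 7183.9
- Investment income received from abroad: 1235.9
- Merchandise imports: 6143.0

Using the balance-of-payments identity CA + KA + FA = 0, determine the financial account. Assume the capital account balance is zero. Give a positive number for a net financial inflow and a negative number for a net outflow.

Goods balance = 5312.8 - 6143.0 = -830.2
Services balance = 1222.4 - 1620.0 = -397.6
Trade balance (goods + services) = -830.2 + (-397.6) = -1227.8
Net primary income = 1235.9 - 1473.3 = -237.4
Net secondary income = -85.6
Current account = -1227.8 + (-237.4) + (-85.6) = -1550.8
Financial account = -(-1550.8) = 1550.8

1550.8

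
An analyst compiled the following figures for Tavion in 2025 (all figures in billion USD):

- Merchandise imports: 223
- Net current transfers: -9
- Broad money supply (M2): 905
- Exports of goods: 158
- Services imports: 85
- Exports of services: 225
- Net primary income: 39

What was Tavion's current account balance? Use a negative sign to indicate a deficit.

105

Goods balance = 158 - 223 = -65
Services balance = 225 - 85 = 140
Trade balance (goods + services) = -65 + 140 = 75
Net primary income = 39
Net secondary income = -9
Current account = 75 + 39 + (-9) = 105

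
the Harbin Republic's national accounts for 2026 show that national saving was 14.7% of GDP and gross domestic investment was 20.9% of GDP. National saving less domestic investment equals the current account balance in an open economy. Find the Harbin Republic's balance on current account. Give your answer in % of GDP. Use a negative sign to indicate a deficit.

-6.2

CA = S - I = 14.7 - 20.9 = -6.2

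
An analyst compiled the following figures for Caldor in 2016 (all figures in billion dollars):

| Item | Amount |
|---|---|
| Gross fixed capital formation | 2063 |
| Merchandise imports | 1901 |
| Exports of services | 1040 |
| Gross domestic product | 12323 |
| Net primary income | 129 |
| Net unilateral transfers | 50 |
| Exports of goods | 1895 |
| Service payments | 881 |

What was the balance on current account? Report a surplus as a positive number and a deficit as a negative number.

Goods balance = 1895 - 1901 = -6
Services balance = 1040 - 881 = 159
Trade balance (goods + services) = -6 + 159 = 153
Net primary income = 129
Net secondary income = 50
Current account = 153 + 129 + 50 = 332

332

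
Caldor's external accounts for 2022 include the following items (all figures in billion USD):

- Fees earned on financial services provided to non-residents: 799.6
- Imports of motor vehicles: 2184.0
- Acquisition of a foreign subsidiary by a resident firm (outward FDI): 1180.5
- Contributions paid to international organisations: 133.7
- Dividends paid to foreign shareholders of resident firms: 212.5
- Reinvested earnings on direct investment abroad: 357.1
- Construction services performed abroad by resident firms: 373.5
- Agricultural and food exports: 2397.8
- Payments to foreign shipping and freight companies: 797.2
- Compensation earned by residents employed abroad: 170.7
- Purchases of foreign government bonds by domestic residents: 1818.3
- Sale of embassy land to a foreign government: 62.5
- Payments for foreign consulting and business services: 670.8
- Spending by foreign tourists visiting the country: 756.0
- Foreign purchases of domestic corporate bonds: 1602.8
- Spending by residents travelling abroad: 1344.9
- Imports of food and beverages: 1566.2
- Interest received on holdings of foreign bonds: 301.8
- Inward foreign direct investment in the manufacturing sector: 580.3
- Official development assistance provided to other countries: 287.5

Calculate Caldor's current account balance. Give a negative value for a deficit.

-2040.3

Goods: -1566.2 + 2397.8 - 2184.0 = -1352.4
Services: -797.2 + 373.5 - 1344.9 + 799.6 + 756.0 - 670.8 = -883.8
Primary income: 301.8 + 170.7 - 212.5 + 357.1 = 617.1
Secondary income: -133.7 - 287.5 = -421.2
Current account = (-1352.4) + (-883.8) + 617.1 + (-421.2) = -2040.3
(Excluded from the current account — financial account: acquisition of a foreign subsidiary by a resident firm (outward FDI) 1180.5, purchases of foreign government bonds by domestic residents 1818.3, foreign purchases of domestic corporate bonds 1602.8, inward foreign direct investment in the manufacturing sector 580.3; capital account: sale of embassy land to a foreign government 62.5.)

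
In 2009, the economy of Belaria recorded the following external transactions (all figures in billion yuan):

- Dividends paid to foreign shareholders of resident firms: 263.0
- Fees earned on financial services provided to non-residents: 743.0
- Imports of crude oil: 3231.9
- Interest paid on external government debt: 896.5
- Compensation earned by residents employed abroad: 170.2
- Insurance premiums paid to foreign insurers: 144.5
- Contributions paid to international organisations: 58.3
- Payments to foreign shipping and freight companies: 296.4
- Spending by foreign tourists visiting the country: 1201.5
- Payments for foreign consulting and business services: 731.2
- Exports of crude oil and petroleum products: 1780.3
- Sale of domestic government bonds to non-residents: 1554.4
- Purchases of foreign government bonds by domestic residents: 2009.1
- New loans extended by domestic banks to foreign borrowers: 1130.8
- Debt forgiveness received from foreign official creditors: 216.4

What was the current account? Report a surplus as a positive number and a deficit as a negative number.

Goods: -3231.9 + 1780.3 = -1451.6
Services: 1201.5 + 743.0 - 731.2 - 144.5 - 296.4 = 772.4
Primary income: -896.5 - 263.0 + 170.2 = -989.3
Secondary income: -58.3
Current account = (-1451.6) + 772.4 + (-989.3) + (-58.3) = -1726.8
(Excluded from the current account — financial account: sale of domestic government bonds to non-residents 1554.4, purchases of foreign government bonds by domestic residents 2009.1, new loans extended by domestic banks to foreign borrowers 1130.8; capital account: debt forgiveness received from foreign official creditors 216.4.)

-1726.8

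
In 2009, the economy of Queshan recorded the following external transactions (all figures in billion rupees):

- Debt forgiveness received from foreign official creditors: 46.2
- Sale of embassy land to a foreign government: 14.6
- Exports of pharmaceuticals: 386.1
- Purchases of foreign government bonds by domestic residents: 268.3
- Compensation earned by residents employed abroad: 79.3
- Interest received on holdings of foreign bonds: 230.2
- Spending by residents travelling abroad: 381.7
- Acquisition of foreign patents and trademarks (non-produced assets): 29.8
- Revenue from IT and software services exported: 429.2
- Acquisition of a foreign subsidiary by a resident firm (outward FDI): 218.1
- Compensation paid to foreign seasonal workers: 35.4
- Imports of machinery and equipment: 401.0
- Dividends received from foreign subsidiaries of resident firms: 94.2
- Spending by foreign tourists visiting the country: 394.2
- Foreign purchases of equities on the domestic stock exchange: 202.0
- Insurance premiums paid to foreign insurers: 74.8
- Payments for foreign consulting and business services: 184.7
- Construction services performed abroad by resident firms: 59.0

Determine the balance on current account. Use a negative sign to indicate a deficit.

594.6

Goods: 386.1 - 401.0 = -14.9
Services: 429.2 - 381.7 + 394.2 + 59.0 - 184.7 - 74.8 = 241.2
Primary income: 94.2 - 35.4 + 230.2 + 79.3 = 368.3
Current account = (-14.9) + 241.2 + 368.3 = 594.6
(Excluded from the current account — capital account: debt forgiveness received from foreign official creditors 46.2, sale of embassy land to a foreign government 14.6, acquisition of foreign patents and trademarks (non-produced assets) 29.8; financial account: purchases of foreign government bonds by domestic residents 268.3, acquisition of a foreign subsidiary by a resident firm (outward FDI) 218.1, foreign purchases of equities on the domestic stock exchange 202.0.)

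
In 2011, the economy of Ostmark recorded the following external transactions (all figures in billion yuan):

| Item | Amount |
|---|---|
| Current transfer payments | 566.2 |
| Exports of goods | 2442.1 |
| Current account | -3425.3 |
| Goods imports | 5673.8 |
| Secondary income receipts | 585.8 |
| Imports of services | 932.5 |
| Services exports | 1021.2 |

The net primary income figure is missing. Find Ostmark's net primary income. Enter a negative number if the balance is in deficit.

-301.9

Current account = goods balance + services balance + net primary income + net secondary income
Sum of the known components = -3123.4
Net primary income = CA - (known components) = -3425.3 - (-3123.4) = -301.9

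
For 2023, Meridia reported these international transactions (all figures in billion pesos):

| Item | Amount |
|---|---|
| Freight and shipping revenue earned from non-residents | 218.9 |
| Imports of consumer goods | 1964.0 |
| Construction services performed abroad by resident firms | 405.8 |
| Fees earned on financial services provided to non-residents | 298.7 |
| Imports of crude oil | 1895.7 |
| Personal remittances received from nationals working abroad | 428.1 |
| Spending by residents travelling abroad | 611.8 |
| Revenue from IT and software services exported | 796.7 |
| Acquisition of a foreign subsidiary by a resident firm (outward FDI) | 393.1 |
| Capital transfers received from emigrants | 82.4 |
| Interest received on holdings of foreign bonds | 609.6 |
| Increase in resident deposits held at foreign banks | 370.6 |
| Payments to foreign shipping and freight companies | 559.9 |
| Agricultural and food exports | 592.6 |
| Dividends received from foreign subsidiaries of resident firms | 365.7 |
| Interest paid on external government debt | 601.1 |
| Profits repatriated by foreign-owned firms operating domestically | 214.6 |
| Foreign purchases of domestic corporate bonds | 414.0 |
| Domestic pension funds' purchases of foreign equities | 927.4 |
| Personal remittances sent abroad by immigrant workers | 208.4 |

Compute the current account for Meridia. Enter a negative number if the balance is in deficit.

Goods: -1895.7 - 1964.0 + 592.6 = -3267.1
Services: -611.8 + 796.7 - 559.9 + 405.8 + 218.9 + 298.7 = 548.4
Primary income: 365.7 - 601.1 + 609.6 - 214.6 = 159.6
Secondary income: 428.1 - 208.4 = 219.7
Current account = (-3267.1) + 548.4 + 159.6 + 219.7 = -2339.4
(Excluded from the current account — financial account: acquisition of a foreign subsidiary by a resident firm (outward FDI) 393.1, increase in resident deposits held at foreign banks 370.6, foreign purchases of domestic corporate bonds 414.0, domestic pension funds' purchases of foreign equities 927.4; capital account: capital transfers received from emigrants 82.4.)

-2339.4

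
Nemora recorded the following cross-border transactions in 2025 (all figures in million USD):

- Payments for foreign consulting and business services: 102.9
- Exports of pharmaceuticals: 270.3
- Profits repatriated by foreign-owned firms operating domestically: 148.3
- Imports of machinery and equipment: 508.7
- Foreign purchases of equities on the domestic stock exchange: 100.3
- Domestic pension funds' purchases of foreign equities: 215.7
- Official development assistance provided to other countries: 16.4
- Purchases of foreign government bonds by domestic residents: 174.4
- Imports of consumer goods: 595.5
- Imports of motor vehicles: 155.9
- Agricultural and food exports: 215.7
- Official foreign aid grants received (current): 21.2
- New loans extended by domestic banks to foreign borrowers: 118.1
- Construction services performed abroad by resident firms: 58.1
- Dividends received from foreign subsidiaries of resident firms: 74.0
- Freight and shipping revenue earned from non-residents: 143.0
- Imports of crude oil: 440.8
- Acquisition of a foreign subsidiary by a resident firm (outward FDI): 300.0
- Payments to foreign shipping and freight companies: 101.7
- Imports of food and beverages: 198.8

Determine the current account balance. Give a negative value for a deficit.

-1486.7

Goods: -508.7 - 198.8 - 595.5 - 155.9 + 270.3 - 440.8 + 215.7 = -1413.7
Services: -101.7 - 102.9 + 143.0 + 58.1 = -3.5
Primary income: 74.0 - 148.3 = -74.3
Secondary income: -16.4 + 21.2 = 4.8
Current account = (-1413.7) + (-3.5) + (-74.3) + 4.8 = -1486.7
(Excluded from the current account — financial account: foreign purchases of equities on the domestic stock exchange 100.3, domestic pension funds' purchases of foreign equities 215.7, purchases of foreign government bonds by domestic residents 174.4, new loans extended by domestic banks to foreign borrowers 118.1, acquisition of a foreign subsidiary by a resident firm (outward FDI) 300.0.)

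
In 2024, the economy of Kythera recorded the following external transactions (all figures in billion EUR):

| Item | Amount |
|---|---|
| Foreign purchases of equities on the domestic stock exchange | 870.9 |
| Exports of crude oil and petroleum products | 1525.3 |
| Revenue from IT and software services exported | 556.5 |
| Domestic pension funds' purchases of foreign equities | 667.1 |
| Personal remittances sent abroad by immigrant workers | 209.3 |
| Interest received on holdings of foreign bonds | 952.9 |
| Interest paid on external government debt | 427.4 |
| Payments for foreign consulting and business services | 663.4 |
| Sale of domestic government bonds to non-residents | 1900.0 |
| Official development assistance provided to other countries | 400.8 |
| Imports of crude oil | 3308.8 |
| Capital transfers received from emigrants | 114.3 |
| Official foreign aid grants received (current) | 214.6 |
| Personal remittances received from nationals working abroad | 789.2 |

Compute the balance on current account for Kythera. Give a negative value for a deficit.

Goods: -3308.8 + 1525.3 = -1783.5
Services: -663.4 + 556.5 = -106.9
Primary income: -427.4 + 952.9 = 525.5
Secondary income: -400.8 + 214.6 - 209.3 + 789.2 = 393.7
Current account = (-1783.5) + (-106.9) + 525.5 + 393.7 = -971.2
(Excluded from the current account — financial account: foreign purchases of equities on the domestic stock exchange 870.9, domestic pension funds' purchases of foreign equities 667.1, sale of domestic government bonds to non-residents 1900.0; capital account: capital transfers received from emigrants 114.3.)

-971.2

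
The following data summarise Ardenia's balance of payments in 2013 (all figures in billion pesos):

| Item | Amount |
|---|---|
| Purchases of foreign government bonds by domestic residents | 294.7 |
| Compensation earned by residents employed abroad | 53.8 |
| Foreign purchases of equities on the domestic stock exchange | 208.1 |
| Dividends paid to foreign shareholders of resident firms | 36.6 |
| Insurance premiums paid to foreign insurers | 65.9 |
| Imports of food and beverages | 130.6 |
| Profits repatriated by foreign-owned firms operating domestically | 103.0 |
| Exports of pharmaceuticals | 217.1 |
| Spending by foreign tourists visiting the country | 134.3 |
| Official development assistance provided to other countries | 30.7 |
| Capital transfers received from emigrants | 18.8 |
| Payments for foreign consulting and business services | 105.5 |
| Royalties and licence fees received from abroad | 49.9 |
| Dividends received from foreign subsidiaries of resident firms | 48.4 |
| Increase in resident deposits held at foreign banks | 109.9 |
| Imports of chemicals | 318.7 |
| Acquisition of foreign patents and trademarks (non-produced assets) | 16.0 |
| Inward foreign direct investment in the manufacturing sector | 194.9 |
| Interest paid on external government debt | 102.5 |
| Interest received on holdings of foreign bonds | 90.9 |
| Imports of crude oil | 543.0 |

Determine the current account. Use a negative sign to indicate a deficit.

-842.1

Goods: -543.0 - 130.6 - 318.7 + 217.1 = -775.2
Services: -65.9 + 134.3 + 49.9 - 105.5 = 12.8
Primary income: -102.5 + 48.4 - 103.0 + 90.9 - 36.6 + 53.8 = -49.0
Secondary income: -30.7
Current account = (-775.2) + 12.8 + (-49.0) + (-30.7) = -842.1
(Excluded from the current account — financial account: purchases of foreign government bonds by domestic residents 294.7, foreign purchases of equities on the domestic stock exchange 208.1, increase in resident deposits held at foreign banks 109.9, inward foreign direct investment in the manufacturing sector 194.9; capital account: capital transfers received from emigrants 18.8, acquisition of foreign patents and trademarks (non-produced assets) 16.0.)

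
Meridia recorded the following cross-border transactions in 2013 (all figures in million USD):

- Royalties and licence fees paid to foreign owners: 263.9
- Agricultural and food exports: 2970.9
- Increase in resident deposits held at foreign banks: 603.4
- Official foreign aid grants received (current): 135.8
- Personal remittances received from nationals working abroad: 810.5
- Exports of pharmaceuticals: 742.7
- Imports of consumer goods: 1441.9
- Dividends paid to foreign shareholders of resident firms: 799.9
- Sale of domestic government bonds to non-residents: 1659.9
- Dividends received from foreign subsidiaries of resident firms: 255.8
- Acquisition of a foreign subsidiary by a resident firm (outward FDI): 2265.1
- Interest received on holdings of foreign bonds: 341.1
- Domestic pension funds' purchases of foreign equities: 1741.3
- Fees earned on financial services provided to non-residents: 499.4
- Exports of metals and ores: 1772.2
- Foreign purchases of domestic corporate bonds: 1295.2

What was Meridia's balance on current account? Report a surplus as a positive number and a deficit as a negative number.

5022.7

Goods: 1772.2 + 742.7 + 2970.9 - 1441.9 = 4043.9
Services: -263.9 + 499.4 = 235.5
Primary income: -799.9 + 255.8 + 341.1 = -203.0
Secondary income: 810.5 + 135.8 = 946.3
Current account = 4043.9 + 235.5 + (-203.0) + 946.3 = 5022.7
(Excluded from the current account — financial account: increase in resident deposits held at foreign banks 603.4, sale of domestic government bonds to non-residents 1659.9, acquisition of a foreign subsidiary by a resident firm (outward FDI) 2265.1, domestic pension funds' purchases of foreign equities 1741.3, foreign purchases of domestic corporate bonds 1295.2.)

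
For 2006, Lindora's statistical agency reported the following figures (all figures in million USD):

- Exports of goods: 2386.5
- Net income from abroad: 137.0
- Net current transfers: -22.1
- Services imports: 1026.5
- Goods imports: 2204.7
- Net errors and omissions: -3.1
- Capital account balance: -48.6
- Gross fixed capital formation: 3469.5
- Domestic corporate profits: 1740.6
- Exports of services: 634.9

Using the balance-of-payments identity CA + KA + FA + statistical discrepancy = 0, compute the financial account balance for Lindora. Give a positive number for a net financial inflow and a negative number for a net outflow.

Goods balance = 2386.5 - 2204.7 = 181.8
Services balance = 634.9 - 1026.5 = -391.6
Trade balance (goods + services) = 181.8 + (-391.6) = -209.8
Net primary income = 137.0
Net secondary income = -22.1
Current account = -209.8 + 137.0 + (-22.1) = -94.9
Financial account = -(-94.9 + (-48.6) + (-3.1)) = 146.6

146.6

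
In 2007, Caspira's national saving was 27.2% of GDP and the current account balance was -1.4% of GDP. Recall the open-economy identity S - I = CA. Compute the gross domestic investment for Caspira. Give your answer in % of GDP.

S - I = CA (net lending to the rest of the world).
I = S - CA = 27.2 - (-1.4) = 28.6

28.6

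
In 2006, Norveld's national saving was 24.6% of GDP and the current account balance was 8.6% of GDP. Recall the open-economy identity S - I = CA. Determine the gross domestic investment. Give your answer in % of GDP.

S - I = CA (net lending to the rest of the world).
I = S - CA = 24.6 - 8.6 = 16.0

16.0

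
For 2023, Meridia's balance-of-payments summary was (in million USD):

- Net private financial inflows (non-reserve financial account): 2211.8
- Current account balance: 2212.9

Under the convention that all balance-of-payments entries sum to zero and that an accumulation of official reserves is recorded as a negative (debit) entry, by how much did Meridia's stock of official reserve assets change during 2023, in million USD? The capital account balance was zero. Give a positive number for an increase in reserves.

4424.7

Official reserve transactions balance = -(2212.9 + 2211.8) = -4424.7
An accumulation of reserves is recorded as a debit (negative entry), so the change in the stock of reserves is the negative of that balance.
Change in official reserves = -(-4424.7) = 4424.7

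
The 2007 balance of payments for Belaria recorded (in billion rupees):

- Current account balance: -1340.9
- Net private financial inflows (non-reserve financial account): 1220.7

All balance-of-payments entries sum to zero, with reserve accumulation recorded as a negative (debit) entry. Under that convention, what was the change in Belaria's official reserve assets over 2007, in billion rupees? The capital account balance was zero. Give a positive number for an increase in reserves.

Official reserve transactions balance = -((-1340.9) + 1220.7) = 120.2
An accumulation of reserves is recorded as a debit (negative entry), so the change in the stock of reserves is the negative of that balance.
Change in official reserves = -(120.2) = -120.2

-120.2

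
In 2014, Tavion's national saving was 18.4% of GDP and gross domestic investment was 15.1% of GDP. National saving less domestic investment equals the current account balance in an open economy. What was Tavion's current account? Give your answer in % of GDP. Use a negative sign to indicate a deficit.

S - I = CA (net lending to the rest of the world).
CA = S - I = 18.4 - 15.1 = 3.3

3.3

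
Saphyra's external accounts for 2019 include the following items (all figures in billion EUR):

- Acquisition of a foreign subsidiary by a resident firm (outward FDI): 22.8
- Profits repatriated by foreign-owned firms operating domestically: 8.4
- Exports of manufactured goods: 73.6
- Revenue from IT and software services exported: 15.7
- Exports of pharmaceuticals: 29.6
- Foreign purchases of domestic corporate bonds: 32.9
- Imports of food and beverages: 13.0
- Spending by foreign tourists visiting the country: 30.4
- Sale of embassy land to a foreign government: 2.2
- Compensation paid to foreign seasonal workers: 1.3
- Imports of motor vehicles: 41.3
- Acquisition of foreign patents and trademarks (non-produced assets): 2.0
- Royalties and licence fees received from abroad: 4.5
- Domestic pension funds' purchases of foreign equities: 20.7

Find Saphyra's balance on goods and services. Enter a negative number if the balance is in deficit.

Goods: -41.3 + 29.6 - 13.0 + 73.6 = 48.9
Services: 15.7 + 30.4 + 4.5 = 50.6
Trade balance = 48.9 + 50.6 = 99.5
(Excluded from the trade balance — financial account: acquisition of a foreign subsidiary by a resident firm (outward FDI) 22.8, foreign purchases of domestic corporate bonds 32.9, domestic pension funds' purchases of foreign equities 20.7; primary income: profits repatriated by foreign-owned firms operating domestically 8.4, compensation paid to foreign seasonal workers 1.3; capital account: sale of embassy land to a foreign government 2.2, acquisition of foreign patents and trademarks (non-produced assets) 2.0.)

99.5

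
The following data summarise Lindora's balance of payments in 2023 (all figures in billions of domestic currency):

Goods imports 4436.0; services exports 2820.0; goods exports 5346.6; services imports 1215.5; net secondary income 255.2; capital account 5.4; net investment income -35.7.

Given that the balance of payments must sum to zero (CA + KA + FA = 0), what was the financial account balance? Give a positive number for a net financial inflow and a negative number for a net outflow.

Goods balance = 5346.6 - 4436.0 = 910.6
Services balance = 2820.0 - 1215.5 = 1604.5
Trade balance (goods + services) = 910.6 + 1604.5 = 2515.1
Net primary income = -35.7
Net secondary income = 255.2
Current account = 2515.1 + (-35.7) + 255.2 = 2734.6
Financial account = -(2734.6 + 5.4) = -2740.0

-2740.0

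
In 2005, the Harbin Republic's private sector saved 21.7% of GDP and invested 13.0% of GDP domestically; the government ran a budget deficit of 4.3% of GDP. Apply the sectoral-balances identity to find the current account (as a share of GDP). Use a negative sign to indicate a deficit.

By the sectoral-balances identity, CA = (S_private - I) + (T - G).
Private balance = 21.7 - 13.0 = 8.7
Government balance (T - G) = -4.3
CA = 8.7 + (-4.3) = 4.4

4.4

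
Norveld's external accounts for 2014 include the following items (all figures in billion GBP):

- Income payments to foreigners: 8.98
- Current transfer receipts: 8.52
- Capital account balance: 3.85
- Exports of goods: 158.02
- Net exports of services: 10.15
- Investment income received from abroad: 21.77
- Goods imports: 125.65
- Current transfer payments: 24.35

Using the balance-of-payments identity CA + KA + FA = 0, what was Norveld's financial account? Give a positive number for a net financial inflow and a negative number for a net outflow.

Goods balance = 158.02 - 125.65 = 32.37
Services balance = 10.15
Trade balance (goods + services) = 32.37 + 10.15 = 42.52
Net primary income = 21.77 - 8.98 = 12.79
Net secondary income = 8.52 - 24.35 = -15.83
Current account = 42.52 + 12.79 + (-15.83) = 39.48
Financial account = -(39.48 + 3.85) = -43.33

-43.33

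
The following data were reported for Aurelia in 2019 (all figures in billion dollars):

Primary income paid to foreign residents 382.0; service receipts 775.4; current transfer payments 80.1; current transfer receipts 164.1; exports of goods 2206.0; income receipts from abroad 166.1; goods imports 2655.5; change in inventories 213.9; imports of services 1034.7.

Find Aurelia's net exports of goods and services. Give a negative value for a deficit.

Goods balance = 2206.0 - 2655.5 = -449.5
Services balance = 775.4 - 1034.7 = -259.3
Trade balance (goods + services) = -449.5 + (-259.3) = -708.8

-708.8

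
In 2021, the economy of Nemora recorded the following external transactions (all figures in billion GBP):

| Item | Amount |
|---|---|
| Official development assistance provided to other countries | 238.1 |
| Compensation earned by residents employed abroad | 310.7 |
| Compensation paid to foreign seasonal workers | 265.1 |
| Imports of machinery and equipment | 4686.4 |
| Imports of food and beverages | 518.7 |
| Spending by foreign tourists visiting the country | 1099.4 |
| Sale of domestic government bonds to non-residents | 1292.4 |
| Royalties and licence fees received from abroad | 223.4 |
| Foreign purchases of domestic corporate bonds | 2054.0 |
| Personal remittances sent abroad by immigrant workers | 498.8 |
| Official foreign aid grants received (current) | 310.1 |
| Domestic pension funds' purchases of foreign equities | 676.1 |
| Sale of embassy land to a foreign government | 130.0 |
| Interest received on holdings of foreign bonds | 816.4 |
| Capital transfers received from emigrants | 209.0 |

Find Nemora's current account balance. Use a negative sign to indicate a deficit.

-3447.1

Goods: -4686.4 - 518.7 = -5205.1
Services: 1099.4 + 223.4 = 1322.8
Primary income: 310.7 - 265.1 + 816.4 = 862.0
Secondary income: -238.1 - 498.8 + 310.1 = -426.8
Current account = (-5205.1) + 1322.8 + 862.0 + (-426.8) = -3447.1
(Excluded from the current account — financial account: sale of domestic government bonds to non-residents 1292.4, foreign purchases of domestic corporate bonds 2054.0, domestic pension funds' purchases of foreign equities 676.1; capital account: sale of embassy land to a foreign government 130.0, capital transfers received from emigrants 209.0.)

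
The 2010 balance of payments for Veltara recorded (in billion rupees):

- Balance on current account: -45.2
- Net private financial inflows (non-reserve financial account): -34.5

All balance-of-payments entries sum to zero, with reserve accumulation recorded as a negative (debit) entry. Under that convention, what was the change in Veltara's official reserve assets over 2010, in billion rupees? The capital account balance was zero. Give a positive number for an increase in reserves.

-79.7

Official reserve transactions balance = -((-45.2) + (-34.5)) = 79.7
An accumulation of reserves is recorded as a debit (negative entry), so the change in the stock of reserves is the negative of that balance.
Change in official reserves = -(79.7) = -79.7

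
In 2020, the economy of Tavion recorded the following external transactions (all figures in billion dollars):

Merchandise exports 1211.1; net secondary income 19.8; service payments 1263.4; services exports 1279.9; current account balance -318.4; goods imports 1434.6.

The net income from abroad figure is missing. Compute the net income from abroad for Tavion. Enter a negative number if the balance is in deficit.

Current account = goods balance + services balance + net primary income + net secondary income
Sum of the known components = -187.2
Net income from abroad = CA - (known components) = -318.4 - (-187.2) = -131.2

-131.2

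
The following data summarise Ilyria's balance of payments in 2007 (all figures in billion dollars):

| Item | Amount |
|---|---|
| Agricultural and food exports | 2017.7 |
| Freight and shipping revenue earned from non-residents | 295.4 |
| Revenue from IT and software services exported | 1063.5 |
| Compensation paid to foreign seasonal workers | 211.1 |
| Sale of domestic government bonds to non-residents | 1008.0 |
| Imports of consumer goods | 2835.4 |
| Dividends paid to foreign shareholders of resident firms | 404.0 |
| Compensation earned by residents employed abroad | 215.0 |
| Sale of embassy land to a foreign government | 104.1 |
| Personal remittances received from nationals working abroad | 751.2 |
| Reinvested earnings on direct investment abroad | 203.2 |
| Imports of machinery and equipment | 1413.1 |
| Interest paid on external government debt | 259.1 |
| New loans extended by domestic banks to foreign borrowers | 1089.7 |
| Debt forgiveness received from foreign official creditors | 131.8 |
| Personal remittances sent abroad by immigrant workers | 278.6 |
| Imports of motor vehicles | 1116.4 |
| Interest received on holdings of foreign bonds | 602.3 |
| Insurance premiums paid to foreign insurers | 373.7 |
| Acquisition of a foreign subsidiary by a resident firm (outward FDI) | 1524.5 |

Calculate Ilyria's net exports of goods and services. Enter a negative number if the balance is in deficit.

-2362.0

Goods: -1413.1 + 2017.7 - 2835.4 - 1116.4 = -3347.2
Services: 1063.5 - 373.7 + 295.4 = 985.2
Trade balance = -3347.2 + 985.2 = -2362.0
(Excluded from the trade balance — primary income: compensation paid to foreign seasonal workers 211.1, dividends paid to foreign shareholders of resident firms 404.0, compensation earned by residents employed abroad 215.0, reinvested earnings on direct investment abroad 203.2, interest paid on external government debt 259.1, interest received on holdings of foreign bonds 602.3; financial account: sale of domestic government bonds to non-residents 1008.0, new loans extended by domestic banks to foreign borrowers 1089.7, acquisition of a foreign subsidiary by a resident firm (outward FDI) 1524.5; capital account: sale of embassy land to a foreign government 104.1, debt forgiveness received from foreign official creditors 131.8; secondary income: personal remittances received from nationals working abroad 751.2, personal remittances sent abroad by immigrant workers 278.6.)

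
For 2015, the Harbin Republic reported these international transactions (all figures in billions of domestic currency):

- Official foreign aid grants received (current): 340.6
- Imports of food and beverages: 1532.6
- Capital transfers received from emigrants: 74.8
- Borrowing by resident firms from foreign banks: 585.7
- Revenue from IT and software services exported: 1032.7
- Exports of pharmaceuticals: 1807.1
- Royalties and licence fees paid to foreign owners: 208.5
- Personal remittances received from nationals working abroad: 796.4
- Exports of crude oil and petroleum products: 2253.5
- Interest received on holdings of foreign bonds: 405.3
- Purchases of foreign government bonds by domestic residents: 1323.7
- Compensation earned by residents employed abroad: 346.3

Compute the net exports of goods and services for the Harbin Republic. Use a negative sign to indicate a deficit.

3352.2

Goods: 2253.5 + 1807.1 - 1532.6 = 2528.0
Services: 1032.7 - 208.5 = 824.2
Trade balance = 2528.0 + 824.2 = 3352.2
(Excluded from the trade balance — secondary income: official foreign aid grants received (current) 340.6, personal remittances received from nationals working abroad 796.4; capital account: capital transfers received from emigrants 74.8; financial account: borrowing by resident firms from foreign banks 585.7, purchases of foreign government bonds by domestic residents 1323.7; primary income: interest received on holdings of foreign bonds 405.3, compensation earned by residents employed abroad 346.3.)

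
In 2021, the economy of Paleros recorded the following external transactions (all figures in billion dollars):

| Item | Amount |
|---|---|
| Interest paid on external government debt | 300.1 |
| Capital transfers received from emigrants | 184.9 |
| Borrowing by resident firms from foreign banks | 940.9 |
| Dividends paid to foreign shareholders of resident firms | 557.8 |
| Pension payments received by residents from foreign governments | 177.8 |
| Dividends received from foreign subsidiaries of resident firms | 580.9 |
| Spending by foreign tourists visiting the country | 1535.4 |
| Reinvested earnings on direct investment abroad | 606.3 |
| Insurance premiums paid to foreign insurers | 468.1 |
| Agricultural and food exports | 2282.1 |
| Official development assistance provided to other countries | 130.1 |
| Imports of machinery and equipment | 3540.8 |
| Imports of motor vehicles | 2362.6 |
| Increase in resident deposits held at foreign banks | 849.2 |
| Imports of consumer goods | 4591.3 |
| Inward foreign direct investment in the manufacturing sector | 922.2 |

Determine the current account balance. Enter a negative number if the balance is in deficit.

Goods: -4591.3 + 2282.1 - 2362.6 - 3540.8 = -8212.6
Services: -468.1 + 1535.4 = 1067.3
Primary income: 606.3 - 557.8 + 580.9 - 300.1 = 329.3
Secondary income: 177.8 - 130.1 = 47.7
Current account = (-8212.6) + 1067.3 + 329.3 + 47.7 = -6768.3
(Excluded from the current account — capital account: capital transfers received from emigrants 184.9; financial account: borrowing by resident firms from foreign banks 940.9, increase in resident deposits held at foreign banks 849.2, inward foreign direct investment in the manufacturing sector 922.2.)

-6768.3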